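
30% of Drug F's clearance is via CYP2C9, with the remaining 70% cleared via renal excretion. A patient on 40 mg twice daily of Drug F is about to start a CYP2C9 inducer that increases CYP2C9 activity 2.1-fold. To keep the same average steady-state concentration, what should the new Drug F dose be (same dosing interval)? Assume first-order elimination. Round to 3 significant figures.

53.2 mg

The CYP2C9 pathway (30% of clearance) increases to 2.1× activity: 0.3 × 2.1 = 0.63.
The remaining 70% of clearance is unaffected.
New clearance relative to baseline: 0.63 + 0.7 = 1.33.
Exposure is unchanged when dose changes in proportion to clearance. New dose = 40 mg × 1.33 = 53.2 mg.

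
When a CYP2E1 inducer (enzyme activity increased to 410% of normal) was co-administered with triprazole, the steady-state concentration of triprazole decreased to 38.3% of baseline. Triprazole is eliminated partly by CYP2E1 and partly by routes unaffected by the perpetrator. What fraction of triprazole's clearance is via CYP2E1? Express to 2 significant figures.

0.52

Write x for the fraction cleared via CYP2E1. The observed steady-state concentration change means clearance rose to 1/0.383 = 2.611 of baseline.
Setting x·4.1 + (1 − x) = 2.611 and solving: x = (2.611 − 1)/(4.1 − 1) = 0.52.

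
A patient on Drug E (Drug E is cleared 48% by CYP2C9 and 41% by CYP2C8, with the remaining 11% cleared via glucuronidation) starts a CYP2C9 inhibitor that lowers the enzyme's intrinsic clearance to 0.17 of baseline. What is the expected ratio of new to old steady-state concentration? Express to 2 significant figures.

1.7

The CYP2C9 pathway (48% of clearance) drops to 0.17× activity: 0.48 × 0.17 = 0.0816.
CYP2C8 (41%) and the residual 11% are unaffected.
New clearance relative to baseline: 0.0816 + 0.41 + 0.11 = 0.6016.
Steady-state concentration is inversely proportional to clearance, so the fold-change is 1 / 0.6016 = 1.7.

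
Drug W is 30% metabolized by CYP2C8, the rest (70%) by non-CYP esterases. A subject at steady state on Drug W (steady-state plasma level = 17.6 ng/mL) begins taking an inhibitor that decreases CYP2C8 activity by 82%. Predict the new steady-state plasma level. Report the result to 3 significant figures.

The CYP2C8 pathway (30% of clearance) is reduced to 0.18× activity: 0.3 × 0.18 = 0.054.
The remaining 70% of clearance is unaffected.
New clearance relative to baseline: 0.054 + 0.7 = 0.754.
Steady-state plasma level ∝ 1/CL, so new value = 17.6 / 0.754 = 23.3 ng/mL.

23.3 ng/mL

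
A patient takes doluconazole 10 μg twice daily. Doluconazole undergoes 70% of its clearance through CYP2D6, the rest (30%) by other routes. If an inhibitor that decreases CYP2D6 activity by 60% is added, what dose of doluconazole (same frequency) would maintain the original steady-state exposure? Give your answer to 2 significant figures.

5.8 μg

CYP2D6: 0.7 × 0.4 = 0.28
Other: 0.3 (unchanged)
CL_new/CL_old = 0.28 + 0.3 = 0.58.
To maintain the same steady-state level, dose must scale with clearance: new dose = 10 × 0.58 = 5.8 μg.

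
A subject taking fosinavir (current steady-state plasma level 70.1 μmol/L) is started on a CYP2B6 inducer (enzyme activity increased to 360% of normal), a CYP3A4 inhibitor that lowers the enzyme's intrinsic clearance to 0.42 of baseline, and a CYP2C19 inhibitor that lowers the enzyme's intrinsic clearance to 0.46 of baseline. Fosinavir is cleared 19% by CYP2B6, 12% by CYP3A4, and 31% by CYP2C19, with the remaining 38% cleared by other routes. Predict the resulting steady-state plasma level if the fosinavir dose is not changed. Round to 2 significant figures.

The CYP2B6 pathway (19% of clearance) rises to 3.6× activity: 0.19 × 3.6 = 0.684.
The CYP3A4 pathway (12% of clearance) drops to 0.42× activity: 0.12 × 0.42 = 0.0504.
The CYP2C19 pathway (31% of clearance) drops to 0.46× activity: 0.31 × 0.46 = 0.1426.
The remaining 38% of clearance is unaffected.
New clearance relative to baseline: 0.684 + 0.0504 + 0.1426 + 0.38 = 1.257.
New steady-state plasma level = 70.1 / 1.257 = 56 μmol/L (concentration scales inversely with clearance).

56 μmol/L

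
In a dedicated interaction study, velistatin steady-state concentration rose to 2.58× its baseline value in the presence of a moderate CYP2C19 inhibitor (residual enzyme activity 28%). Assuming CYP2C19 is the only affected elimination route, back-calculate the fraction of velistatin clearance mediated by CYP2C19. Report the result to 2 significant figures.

Let x = fm,CYP2C19. Because steady-state concentration ∝ 1/CL, relative clearance fell to 1/2.58 = 0.3876.
Only the CYP2C19 route changed, so 0.3876 = x·0.28 + (1 − x), giving x = 0.85.

0.85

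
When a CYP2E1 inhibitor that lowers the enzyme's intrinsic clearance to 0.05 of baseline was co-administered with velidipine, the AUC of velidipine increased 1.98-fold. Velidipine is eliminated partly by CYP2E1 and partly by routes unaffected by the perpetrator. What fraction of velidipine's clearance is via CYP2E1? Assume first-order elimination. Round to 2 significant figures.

CL'/CL = 1 / 1.98 = 0.5051
0.05·fm + (1 − fm) = 0.5051
fm = (0.5051 − 1) / (0.05 − 1) = 0.52

0.52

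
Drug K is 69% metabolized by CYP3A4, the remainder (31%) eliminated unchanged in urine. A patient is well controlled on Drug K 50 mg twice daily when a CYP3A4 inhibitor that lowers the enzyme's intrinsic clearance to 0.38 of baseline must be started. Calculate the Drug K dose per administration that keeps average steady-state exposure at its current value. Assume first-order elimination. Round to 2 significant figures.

29 mg

The CYP3A4 pathway (69% of clearance) drops to 0.38× activity: 0.69 × 0.38 = 0.2622.
Non-CYP routes (31%) are unchanged.
Relative clearance = 0.2622 + 0.31 = 0.5722.
To maintain the same steady-state level, dose must scale with clearance: new dose = 50 × 0.5722 = 29 mg.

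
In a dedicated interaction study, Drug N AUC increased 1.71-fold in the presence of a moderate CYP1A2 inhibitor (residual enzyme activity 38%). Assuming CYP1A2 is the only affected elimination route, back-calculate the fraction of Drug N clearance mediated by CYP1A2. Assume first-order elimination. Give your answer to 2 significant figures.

CL'/CL = 1 / 1.71 = 0.5848
0.38·fm + (1 − fm) = 0.5848
fm = (0.5848 − 1) / (0.38 − 1) = 0.67

0.67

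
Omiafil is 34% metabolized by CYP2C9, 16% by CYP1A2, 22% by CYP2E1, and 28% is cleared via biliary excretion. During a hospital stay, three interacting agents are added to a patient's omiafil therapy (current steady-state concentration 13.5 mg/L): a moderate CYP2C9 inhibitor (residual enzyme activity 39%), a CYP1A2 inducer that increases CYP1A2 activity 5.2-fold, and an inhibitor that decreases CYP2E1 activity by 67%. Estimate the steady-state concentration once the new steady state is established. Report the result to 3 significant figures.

CYP2C9: 0.34 × 0.39 = 0.1326
CYP1A2: 0.16 × 5.2 = 0.832
CYP2E1: 0.22 × 0.33 = 0.0726
Other: 0.28 (unchanged)
New clearance relative to baseline: 0.1326 + 0.832 + 0.0726 + 0.28 = 1.3172.
New steady-state concentration = 13.5 / 1.3172 = 10.2 mg/L (concentration scales inversely with clearance).

10.2 mg/L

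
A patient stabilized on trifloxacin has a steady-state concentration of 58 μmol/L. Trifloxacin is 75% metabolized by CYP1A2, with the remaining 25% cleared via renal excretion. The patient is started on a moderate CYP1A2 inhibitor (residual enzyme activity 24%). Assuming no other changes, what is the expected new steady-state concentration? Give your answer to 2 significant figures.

The CYP1A2 pathway (75% of clearance) is reduced to 0.24× activity: 0.75 × 0.24 = 0.18.
The remaining 25% of clearance is unaffected.
CL_new/CL_old = 0.18 + 0.25 = 0.43.
New steady-state concentration = baseline ÷ relative clearance = 58 / 0.43 = 1.3 × 10² μmol/L.

1.3 × 10² μmol/L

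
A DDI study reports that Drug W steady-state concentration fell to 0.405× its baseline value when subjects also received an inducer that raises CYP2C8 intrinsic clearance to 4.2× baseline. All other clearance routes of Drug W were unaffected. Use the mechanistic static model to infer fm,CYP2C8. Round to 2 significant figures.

Call the CYP2C8 fraction fm. After the interaction, CL_new/CL_old = fm × 4.2 + (1 − fm).
Steady-state concentration ratio = 1 / (new CL fraction), so new CL fraction = 1 / 0.405 = 2.469.
fm × 4.2 + 1 − fm = 2.469  ⇒  fm × (4.2 − 1) = 1.469  ⇒  fm = 0.46.

0.46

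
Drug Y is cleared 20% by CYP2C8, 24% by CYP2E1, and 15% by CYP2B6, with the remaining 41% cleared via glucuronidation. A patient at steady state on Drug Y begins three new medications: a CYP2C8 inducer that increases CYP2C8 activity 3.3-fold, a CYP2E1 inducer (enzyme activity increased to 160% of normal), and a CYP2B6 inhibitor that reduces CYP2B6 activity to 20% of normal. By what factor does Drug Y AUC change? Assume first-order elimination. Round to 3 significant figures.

The CYP2C8 pathway (20% of clearance) increases to 3.3× activity: 0.2 × 3.3 = 0.66.
The CYP2E1 pathway (24% of clearance) rises to 1.6× activity: 0.24 × 1.6 = 0.384.
The CYP2B6 pathway (15% of clearance) is reduced to 0.2× activity: 0.15 × 0.2 = 0.03.
Non-CYP routes (41%) are unchanged.
Relative clearance = 0.66 + 0.384 + 0.03 + 0.41 = 1.484.
Because AUC varies inversely with clearance, the combined effect is 1 / 1.484 = 0.674.

0.674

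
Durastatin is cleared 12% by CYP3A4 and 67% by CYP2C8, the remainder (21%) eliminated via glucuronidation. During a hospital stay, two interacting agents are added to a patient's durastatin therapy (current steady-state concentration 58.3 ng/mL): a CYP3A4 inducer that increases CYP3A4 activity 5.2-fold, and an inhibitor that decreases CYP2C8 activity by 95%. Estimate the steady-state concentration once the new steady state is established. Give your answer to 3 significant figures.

The CYP3A4 pathway (12% of clearance) increases to 5.2× activity: 0.12 × 5.2 = 0.624.
The CYP2C8 pathway (67% of clearance) falls to 0.05× activity: 0.67 × 0.05 = 0.0335.
Non-CYP routes (21%) are unchanged.
Relative clearance = 0.624 + 0.0335 + 0.21 = 0.8675.
New steady-state concentration = 58.3 / 0.8675 = 67.2 ng/mL (concentration scales inversely with clearance).

67.2 ng/mL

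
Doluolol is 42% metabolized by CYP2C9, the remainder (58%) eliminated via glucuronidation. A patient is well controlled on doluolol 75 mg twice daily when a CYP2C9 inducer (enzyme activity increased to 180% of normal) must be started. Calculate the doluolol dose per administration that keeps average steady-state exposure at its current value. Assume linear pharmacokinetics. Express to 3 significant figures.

100 mg

CYP2C9: 0.42 × 1.8 = 0.756
Other: 0.58 (unchanged)
Relative clearance = 0.756 + 0.58 = 1.336.
Css,avg = (dose rate)/CL, so holding Css fixed requires dose ∝ CL: 75 × 1.336 = 100 mg.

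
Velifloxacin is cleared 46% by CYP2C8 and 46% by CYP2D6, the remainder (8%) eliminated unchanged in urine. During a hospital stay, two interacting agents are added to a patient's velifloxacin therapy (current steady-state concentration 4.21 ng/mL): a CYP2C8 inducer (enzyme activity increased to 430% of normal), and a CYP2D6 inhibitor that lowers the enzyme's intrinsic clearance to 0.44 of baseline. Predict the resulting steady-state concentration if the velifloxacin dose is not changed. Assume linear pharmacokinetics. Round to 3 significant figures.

1.86 ng/mL

CYP2C8: 0.46 × 4.3 = 1.978
CYP2D6: 0.46 × 0.44 = 0.2024
Other: 0.08 (unchanged)
New clearance relative to baseline: 1.978 + 0.2024 + 0.08 = 2.2604.
Steady-state concentration ∝ 1/CL: new value = 4.21 / 2.2604 = 1.86 ng/mL.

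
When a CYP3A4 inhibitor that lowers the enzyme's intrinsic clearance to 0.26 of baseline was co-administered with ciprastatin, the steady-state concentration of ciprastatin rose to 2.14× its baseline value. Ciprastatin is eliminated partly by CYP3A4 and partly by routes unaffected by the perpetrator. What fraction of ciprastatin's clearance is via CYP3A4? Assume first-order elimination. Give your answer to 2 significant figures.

CL'/CL = 1 / 2.14 = 0.4673
0.26·fm + (1 − fm) = 0.4673
fm = (0.4673 − 1) / (0.26 − 1) = 0.72

0.72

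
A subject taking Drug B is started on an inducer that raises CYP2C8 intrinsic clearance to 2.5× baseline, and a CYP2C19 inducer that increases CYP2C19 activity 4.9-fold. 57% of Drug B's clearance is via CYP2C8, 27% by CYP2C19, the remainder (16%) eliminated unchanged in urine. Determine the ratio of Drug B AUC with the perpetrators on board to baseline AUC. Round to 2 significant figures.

0.34

The CYP2C8 pathway (57% of clearance) rises to 2.5× activity: 0.57 × 2.5 = 1.425.
The CYP2C19 pathway (27% of clearance) rises to 4.9× activity: 0.27 × 4.9 = 1.323.
Non-CYP routes (16%) are unchanged.
New clearance relative to baseline: 1.425 + 1.323 + 0.16 = 2.908.
Net AUC ratio = 1 / 2.908 = 0.34.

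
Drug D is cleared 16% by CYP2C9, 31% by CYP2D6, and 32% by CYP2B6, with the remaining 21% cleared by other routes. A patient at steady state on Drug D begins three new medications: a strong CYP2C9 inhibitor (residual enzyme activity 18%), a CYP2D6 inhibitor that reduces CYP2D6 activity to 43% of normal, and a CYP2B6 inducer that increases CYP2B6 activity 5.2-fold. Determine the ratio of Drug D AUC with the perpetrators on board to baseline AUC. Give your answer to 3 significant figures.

CYP2C9: 0.16 × 0.18 = 0.0288
CYP2D6: 0.31 × 0.43 = 0.1333
CYP2B6: 0.32 × 5.2 = 1.664
Other: 0.21 (unchanged)
New clearance relative to baseline: 0.0288 + 0.1333 + 1.664 + 0.21 = 2.0361.
AUC ∝ 1/CL: fold-change = 1 / 2.0361 = 0.491.

0.491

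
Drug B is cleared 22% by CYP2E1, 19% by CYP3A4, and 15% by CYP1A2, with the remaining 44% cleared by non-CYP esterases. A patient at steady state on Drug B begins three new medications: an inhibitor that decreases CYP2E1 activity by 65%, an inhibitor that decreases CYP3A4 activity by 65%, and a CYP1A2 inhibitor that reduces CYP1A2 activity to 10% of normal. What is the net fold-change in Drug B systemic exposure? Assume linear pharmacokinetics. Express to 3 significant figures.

1.67

CYP2E1: 0.22 × 0.35 = 0.077
CYP3A4: 0.19 × 0.35 = 0.0665
CYP1A2: 0.15 × 0.1 = 0.015
Other: 0.44 (unchanged)
New clearance relative to baseline: 0.077 + 0.0665 + 0.015 + 0.44 = 0.5985.
Net systemic exposure ratio = 1 / 0.5985 = 1.67.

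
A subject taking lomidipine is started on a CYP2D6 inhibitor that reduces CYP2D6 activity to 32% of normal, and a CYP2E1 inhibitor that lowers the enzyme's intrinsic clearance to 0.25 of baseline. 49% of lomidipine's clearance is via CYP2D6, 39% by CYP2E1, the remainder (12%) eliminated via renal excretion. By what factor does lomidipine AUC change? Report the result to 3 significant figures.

2.67

The CYP2D6 pathway (49% of clearance) drops to 0.32× activity: 0.49 × 0.32 = 0.1568.
The CYP2E1 pathway (39% of clearance) drops to 0.25× activity: 0.39 × 0.25 = 0.0975.
Non-CYP routes (12%) are unchanged.
New clearance relative to baseline: 0.1568 + 0.0975 + 0.12 = 0.3743.
AUC ∝ 1/CL: fold-change = 1 / 0.3743 = 2.67.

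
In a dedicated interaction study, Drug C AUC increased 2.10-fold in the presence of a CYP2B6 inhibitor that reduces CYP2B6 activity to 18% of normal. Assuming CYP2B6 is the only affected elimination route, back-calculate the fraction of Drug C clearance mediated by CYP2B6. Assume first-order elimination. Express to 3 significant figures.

0.639

CL'/CL = 1 / 2.10 = 0.4762
0.18·fm + (1 − fm) = 0.4762
fm = (0.4762 − 1) / (0.18 − 1) = 0.639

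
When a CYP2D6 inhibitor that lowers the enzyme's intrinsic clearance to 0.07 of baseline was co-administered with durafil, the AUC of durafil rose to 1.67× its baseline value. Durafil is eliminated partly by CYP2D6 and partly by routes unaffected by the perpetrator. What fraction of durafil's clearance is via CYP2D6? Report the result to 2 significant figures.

0.43

Call the CYP2D6 fraction fm. After the interaction, CL_new/CL_old = fm × 0.07 + (1 − fm).
AUC ratio = 1 / (new CL fraction), so new CL fraction = 1 / 1.67 = 0.5988.
fm × 0.07 + 1 − fm = 0.5988  ⇒  fm × (0.07 − 1) = −0.4012  ⇒  fm = 0.43.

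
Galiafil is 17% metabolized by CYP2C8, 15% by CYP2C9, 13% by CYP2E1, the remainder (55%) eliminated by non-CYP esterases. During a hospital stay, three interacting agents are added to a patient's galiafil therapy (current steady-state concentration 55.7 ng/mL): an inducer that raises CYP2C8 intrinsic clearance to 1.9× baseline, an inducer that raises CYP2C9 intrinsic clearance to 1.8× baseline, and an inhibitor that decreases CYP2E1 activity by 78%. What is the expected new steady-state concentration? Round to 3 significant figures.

47.5 ng/mL

The CYP2C8 pathway (17% of clearance) is boosted to 1.9× activity: 0.17 × 1.9 = 0.323.
The CYP2C9 pathway (15% of clearance) increases to 1.8× activity: 0.15 × 1.8 = 0.27.
The CYP2E1 pathway (13% of clearance) drops to 0.22× activity: 0.13 × 0.22 = 0.0286.
Non-CYP routes (55%) are unchanged.
Relative clearance = 0.323 + 0.27 + 0.0286 + 0.55 = 1.1716.
Steady-state concentration ∝ 1/CL: new value = 55.7 / 1.1716 = 47.5 ng/mL.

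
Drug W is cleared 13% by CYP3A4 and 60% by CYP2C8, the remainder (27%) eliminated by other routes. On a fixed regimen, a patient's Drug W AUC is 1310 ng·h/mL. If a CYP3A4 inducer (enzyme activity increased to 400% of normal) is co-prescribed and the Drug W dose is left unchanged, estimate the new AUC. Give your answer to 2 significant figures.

The CYP3A4 pathway (13% of clearance) rises to 4× activity: 0.13 × 4 = 0.52.
CYP2C8 (60%) and the residual 27% are unaffected.
Relative clearance = 0.52 + 0.6 + 0.27 = 1.39.
New AUC = baseline ÷ relative clearance = 1310 / 1.39 = 9.4 × 10² ng·h/mL.

9.4 × 10² ng·h/mL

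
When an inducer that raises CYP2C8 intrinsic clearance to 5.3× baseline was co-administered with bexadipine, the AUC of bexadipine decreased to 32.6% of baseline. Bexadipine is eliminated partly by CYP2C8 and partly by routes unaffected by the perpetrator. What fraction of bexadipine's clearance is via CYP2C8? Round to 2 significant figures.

0.48

Write x for the fraction cleared via CYP2C8. The observed AUC change means clearance rose to 1/0.326 = 3.067 of baseline.
Only the CYP2C8 route changed, so 3.067 = x·5.3 + (1 − x), giving x = 0.48.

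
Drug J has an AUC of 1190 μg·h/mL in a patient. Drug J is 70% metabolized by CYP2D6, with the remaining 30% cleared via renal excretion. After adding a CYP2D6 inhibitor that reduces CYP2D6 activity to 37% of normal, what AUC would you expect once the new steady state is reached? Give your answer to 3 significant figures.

The CYP2D6 pathway (70% of clearance) falls to 0.37× activity: 0.7 × 0.37 = 0.259.
The remaining 30% of clearance is unaffected.
New clearance relative to baseline: 0.259 + 0.3 = 0.559.
New AUC = baseline ÷ relative clearance = 1190 / 0.559 = 2.13 × 10³ μg·h/mL.

2.13 × 10³ μg·h/mL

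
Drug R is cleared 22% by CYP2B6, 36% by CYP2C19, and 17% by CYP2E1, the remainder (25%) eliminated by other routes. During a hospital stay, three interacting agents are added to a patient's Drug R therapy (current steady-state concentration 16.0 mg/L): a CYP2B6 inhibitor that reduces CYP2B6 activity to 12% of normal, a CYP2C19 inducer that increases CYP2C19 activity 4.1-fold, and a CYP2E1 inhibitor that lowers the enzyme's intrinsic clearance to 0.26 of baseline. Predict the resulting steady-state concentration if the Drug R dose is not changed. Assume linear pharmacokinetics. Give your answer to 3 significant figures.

CYP2B6: 0.22 × 0.12 = 0.0264
CYP2C19: 0.36 × 4.1 = 1.476
CYP2E1: 0.17 × 0.26 = 0.0442
Other: 0.25 (unchanged)
New clearance relative to baseline: 0.0264 + 1.476 + 0.0442 + 0.25 = 1.7966.
Dividing the baseline by the relative clearance: 16.0 / 1.7966 = 8.91 mg/L.

8.91 mg/L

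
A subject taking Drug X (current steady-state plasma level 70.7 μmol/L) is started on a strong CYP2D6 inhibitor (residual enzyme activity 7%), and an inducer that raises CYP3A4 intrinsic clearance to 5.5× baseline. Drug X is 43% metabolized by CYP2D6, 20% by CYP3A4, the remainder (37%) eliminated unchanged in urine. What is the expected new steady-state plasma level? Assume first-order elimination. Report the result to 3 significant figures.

The CYP2D6 pathway (43% of clearance) drops to 0.07× activity: 0.43 × 0.07 = 0.0301.
The CYP3A4 pathway (20% of clearance) rises to 5.5× activity: 0.2 × 5.5 = 1.1.
The remaining 37% of clearance is unaffected.
CL_new/CL_old = 0.0301 + 1.1 + 0.37 = 1.5001.
Steady-state plasma level ∝ 1/CL: new value = 70.7 / 1.5001 = 47.1 μmol/L.

47.1 μmol/L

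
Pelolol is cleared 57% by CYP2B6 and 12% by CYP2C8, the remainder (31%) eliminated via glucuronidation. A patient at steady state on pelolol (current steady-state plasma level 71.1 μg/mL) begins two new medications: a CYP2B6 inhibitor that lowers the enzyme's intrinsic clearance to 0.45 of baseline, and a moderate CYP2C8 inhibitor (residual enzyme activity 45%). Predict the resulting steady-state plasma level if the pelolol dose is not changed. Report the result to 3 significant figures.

115 μg/mL

The CYP2B6 pathway (57% of clearance) falls to 0.45× activity: 0.57 × 0.45 = 0.2565.
The CYP2C8 pathway (12% of clearance) drops to 0.45× activity: 0.12 × 0.45 = 0.054.
Non-CYP routes (31%) are unchanged.
New clearance relative to baseline: 0.2565 + 0.054 + 0.31 = 0.6205.
Dividing the baseline by the relative clearance: 71.1 / 0.6205 = 115 μg/mL.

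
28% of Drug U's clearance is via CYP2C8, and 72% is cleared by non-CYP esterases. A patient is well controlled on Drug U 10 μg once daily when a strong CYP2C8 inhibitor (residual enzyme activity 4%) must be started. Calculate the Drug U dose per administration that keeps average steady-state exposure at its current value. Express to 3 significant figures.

CYP2C8: 0.28 × 0.04 = 0.0112
Other: 0.72 (unchanged)
CL_new/CL_old = 0.0112 + 0.72 = 0.7312.
To maintain the same steady-state level, dose must scale with clearance: new dose = 10 × 0.7312 = 7.31 μg.

7.31 μg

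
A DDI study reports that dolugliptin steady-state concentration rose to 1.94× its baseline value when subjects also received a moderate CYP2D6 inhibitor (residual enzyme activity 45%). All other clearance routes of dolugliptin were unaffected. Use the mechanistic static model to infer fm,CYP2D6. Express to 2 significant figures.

Call the CYP2D6 fraction fm. After the interaction, CL_new/CL_old = fm × 0.45 + (1 − fm).
Steady-state concentration ratio = 1 / (new CL fraction), so new CL fraction = 1 / 1.94 = 0.5155.
fm × 0.45 + 1 − fm = 0.5155  ⇒  fm × (0.45 − 1) = −0.4845  ⇒  fm = 0.88.

0.88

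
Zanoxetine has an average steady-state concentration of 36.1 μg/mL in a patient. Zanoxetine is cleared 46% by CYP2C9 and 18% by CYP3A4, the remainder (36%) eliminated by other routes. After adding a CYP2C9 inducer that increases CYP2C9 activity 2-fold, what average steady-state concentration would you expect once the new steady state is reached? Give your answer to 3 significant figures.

The CYP2C9 pathway (46% of clearance) is boosted to 2× activity: 0.46 × 2 = 0.92.
CYP3A4 (18%) and the residual 36% are unaffected.
CL_new/CL_old = 0.92 + 0.18 + 0.36 = 1.46.
New average steady-state concentration = baseline ÷ relative clearance = 36.1 / 1.46 = 24.7 μg/mL.

24.7 μg/mL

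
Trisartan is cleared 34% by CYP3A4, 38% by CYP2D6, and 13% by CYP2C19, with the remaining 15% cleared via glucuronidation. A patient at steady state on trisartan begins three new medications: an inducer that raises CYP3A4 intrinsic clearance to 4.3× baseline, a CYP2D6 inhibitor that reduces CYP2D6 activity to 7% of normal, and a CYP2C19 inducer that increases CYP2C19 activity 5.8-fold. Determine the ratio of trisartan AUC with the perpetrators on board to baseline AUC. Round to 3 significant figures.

The CYP3A4 pathway (34% of clearance) increases to 4.3× activity: 0.34 × 4.3 = 1.462.
The CYP2D6 pathway (38% of clearance) drops to 0.07× activity: 0.38 × 0.07 = 0.0266.
The CYP2C19 pathway (13% of clearance) is boosted to 5.8× activity: 0.13 × 5.8 = 0.754.
Non-CYP routes (15%) are unchanged.
CL_new/CL_old = 1.462 + 0.0266 + 0.754 + 0.15 = 2.3926.
AUC ∝ 1/CL: fold-change = 1 / 2.3926 = 0.418.

0.418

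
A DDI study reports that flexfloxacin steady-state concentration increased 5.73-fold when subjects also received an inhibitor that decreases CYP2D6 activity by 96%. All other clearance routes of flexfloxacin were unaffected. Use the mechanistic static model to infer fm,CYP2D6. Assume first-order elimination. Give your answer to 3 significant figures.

0.860

CL'/CL = 1 / 5.73 = 0.1745
0.04·fm + (1 − fm) = 0.1745
fm = (0.1745 − 1) / (0.04 − 1) = 0.860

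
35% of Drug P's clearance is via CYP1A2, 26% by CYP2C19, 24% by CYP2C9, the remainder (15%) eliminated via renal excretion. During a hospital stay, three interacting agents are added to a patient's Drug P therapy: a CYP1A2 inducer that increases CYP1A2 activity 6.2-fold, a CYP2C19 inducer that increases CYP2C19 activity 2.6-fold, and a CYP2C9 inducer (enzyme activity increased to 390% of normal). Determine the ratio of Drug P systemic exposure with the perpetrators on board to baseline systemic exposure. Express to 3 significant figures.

0.254

The CYP1A2 pathway (35% of clearance) is boosted to 6.2× activity: 0.35 × 6.2 = 2.17.
The CYP2C19 pathway (26% of clearance) increases to 2.6× activity: 0.26 × 2.6 = 0.676.
The CYP2C9 pathway (24% of clearance) is boosted to 3.9× activity: 0.24 × 3.9 = 0.936.
Non-CYP routes (15%) are unchanged.
CL_new/CL_old = 2.17 + 0.676 + 0.936 + 0.15 = 3.932.
Because systemic exposure varies inversely with clearance, the combined effect is 1 / 3.932 = 0.254.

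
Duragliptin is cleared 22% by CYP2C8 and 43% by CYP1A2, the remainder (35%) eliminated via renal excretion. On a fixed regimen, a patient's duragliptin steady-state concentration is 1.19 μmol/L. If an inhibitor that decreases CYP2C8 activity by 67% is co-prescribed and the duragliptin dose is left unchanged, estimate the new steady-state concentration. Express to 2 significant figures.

The CYP2C8 pathway (22% of clearance) is reduced to 0.33× activity: 0.22 × 0.33 = 0.0726.
CYP1A2 (43%) and the residual 35% are unaffected.
New clearance relative to baseline: 0.0726 + 0.43 + 0.35 = 0.8526.
New steady-state concentration = baseline ÷ relative clearance = 1.19 / 0.8526 = 1.4 μmol/L.

1.4 μmol/L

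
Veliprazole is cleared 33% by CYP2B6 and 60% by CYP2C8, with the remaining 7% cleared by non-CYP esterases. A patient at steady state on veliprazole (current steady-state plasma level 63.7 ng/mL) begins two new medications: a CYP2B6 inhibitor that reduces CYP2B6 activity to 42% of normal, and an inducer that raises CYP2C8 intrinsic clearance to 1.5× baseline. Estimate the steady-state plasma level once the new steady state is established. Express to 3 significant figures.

57.5 ng/mL

The CYP2B6 pathway (33% of clearance) falls to 0.42× activity: 0.33 × 0.42 = 0.1386.
The CYP2C8 pathway (60% of clearance) increases to 1.5× activity: 0.6 × 1.5 = 0.9.
Non-CYP routes (7%) are unchanged.
New clearance relative to baseline: 0.1386 + 0.9 + 0.07 = 1.1086.
New steady-state plasma level = 63.7 / 1.1086 = 57.5 ng/mL (concentration scales inversely with clearance).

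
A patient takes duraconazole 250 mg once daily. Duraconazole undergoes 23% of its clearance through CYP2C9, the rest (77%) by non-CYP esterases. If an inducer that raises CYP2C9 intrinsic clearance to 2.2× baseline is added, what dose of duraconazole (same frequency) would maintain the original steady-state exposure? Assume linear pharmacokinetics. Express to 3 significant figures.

319 mg

CYP2C9: 0.23 × 2.2 = 0.506
Other: 0.77 (unchanged)
CL_new/CL_old = 0.506 + 0.77 = 1.276.
Exposure is unchanged when dose changes in proportion to clearance. New dose = 250 mg × 1.276 = 319 mg.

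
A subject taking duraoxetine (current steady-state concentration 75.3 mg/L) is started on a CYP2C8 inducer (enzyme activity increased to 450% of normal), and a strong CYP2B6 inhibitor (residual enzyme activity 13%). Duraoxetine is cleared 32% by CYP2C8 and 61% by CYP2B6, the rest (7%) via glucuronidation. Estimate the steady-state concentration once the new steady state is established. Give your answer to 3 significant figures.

CYP2C8: 0.32 × 4.5 = 1.44
CYP2B6: 0.61 × 0.13 = 0.0793
Other: 0.07 (unchanged)
Relative clearance = 1.44 + 0.0793 + 0.07 = 1.5893.
Dividing the baseline by the relative clearance: 75.3 / 1.5893 = 47.4 mg/L.

47.4 mg/L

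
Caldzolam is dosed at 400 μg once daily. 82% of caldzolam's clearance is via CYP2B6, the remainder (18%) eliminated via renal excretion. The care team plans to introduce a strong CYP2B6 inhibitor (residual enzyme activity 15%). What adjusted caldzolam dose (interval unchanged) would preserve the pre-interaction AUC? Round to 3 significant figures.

CYP2B6: 0.82 × 0.15 = 0.123
Other: 0.18 (unchanged)
CL_new/CL_old = 0.123 + 0.18 = 0.303.
Css,avg = (dose rate)/CL, so holding Css fixed requires dose ∝ CL: 400 × 0.303 = 121 μg.

121 μg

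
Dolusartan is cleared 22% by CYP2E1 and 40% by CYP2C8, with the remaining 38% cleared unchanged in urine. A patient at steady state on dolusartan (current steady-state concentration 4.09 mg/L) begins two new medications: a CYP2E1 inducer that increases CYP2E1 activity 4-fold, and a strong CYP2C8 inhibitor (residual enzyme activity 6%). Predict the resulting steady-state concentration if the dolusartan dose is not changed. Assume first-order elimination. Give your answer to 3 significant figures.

3.19 mg/L

The CYP2E1 pathway (22% of clearance) increases to 4× activity: 0.22 × 4 = 0.88.
The CYP2C8 pathway (40% of clearance) is reduced to 0.06× activity: 0.4 × 0.06 = 0.024.
Non-CYP routes (38%) are unchanged.
CL_new/CL_old = 0.88 + 0.024 + 0.38 = 1.284.
Steady-state concentration ∝ 1/CL: new value = 4.09 / 1.284 = 3.19 mg/L.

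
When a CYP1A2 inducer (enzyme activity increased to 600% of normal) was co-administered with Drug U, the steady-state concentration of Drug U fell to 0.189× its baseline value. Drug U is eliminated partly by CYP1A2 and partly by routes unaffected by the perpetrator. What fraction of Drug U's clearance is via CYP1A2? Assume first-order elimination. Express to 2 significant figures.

0.86

CL'/CL = 1 / 0.189 = 5.291
6·fm + (1 − fm) = 5.291
fm = (5.291 − 1) / (6 − 1) = 0.86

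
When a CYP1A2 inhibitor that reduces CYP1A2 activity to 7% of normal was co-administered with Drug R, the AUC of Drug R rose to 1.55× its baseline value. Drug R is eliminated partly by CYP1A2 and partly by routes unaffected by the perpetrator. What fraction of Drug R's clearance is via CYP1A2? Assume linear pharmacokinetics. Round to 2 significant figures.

0.38

Write x for the fraction cleared via CYP1A2. The observed AUC change means clearance fell to 1/1.55 = 0.6452 of baseline.
Setting x·0.07 + (1 − x) = 0.6452 and solving: x = (0.6452 − 1)/(0.07 − 1) = 0.38.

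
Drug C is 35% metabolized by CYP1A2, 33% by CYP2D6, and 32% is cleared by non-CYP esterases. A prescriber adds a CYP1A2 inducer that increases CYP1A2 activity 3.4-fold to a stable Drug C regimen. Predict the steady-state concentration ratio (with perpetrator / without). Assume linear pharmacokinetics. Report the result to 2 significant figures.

The CYP1A2 pathway (35% of clearance) increases to 3.4× activity: 0.35 × 3.4 = 1.19.
CYP2D6 (33%) and the residual 32% are unaffected.
CL_new/CL_old = 1.19 + 0.33 + 0.32 = 1.84.
Since steady-state concentration ∝ 1/CL, the ratio is 1 / 1.84 = 0.54.

0.54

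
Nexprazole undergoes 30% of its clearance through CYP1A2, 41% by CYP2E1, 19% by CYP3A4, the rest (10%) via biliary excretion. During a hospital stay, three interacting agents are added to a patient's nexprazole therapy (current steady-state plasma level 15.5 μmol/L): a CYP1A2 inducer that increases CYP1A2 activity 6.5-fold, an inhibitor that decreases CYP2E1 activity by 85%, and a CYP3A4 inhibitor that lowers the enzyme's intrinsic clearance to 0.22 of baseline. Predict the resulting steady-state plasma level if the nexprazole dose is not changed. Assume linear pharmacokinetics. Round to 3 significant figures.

7.20 μmol/L

The CYP1A2 pathway (30% of clearance) increases to 6.5× activity: 0.3 × 6.5 = 1.95.
The CYP2E1 pathway (41% of clearance) is reduced to 0.15× activity: 0.41 × 0.15 = 0.0615.
The CYP3A4 pathway (19% of clearance) falls to 0.22× activity: 0.19 × 0.22 = 0.0418.
The remaining 10% of clearance is unaffected.
CL_new/CL_old = 1.95 + 0.0615 + 0.0418 + 0.1 = 2.1533.
New steady-state plasma level = 15.5 / 2.1533 = 7.20 μmol/L (concentration scales inversely with clearance).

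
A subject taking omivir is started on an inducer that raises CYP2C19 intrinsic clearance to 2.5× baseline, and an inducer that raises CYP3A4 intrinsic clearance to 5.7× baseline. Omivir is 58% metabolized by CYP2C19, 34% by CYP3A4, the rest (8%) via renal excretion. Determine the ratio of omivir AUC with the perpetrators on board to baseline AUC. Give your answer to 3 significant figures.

The CYP2C19 pathway (58% of clearance) is boosted to 2.5× activity: 0.58 × 2.5 = 1.45.
The CYP3A4 pathway (34% of clearance) rises to 5.7× activity: 0.34 × 5.7 = 1.938.
The remaining 8% of clearance is unaffected.
Relative clearance = 1.45 + 1.938 + 0.08 = 3.468.
AUC ∝ 1/CL: fold-change = 1 / 3.468 = 0.288.

0.288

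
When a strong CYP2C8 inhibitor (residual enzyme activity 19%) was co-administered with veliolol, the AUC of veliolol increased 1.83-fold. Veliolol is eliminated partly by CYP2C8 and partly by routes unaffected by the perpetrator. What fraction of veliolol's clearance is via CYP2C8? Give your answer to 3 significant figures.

Call the CYP2C8 fraction fm. After the interaction, CL_new/CL_old = fm × 0.19 + (1 − fm).
AUC ratio = 1 / (new CL fraction), so new CL fraction = 1 / 1.83 = 0.5464.
fm × 0.19 + 1 − fm = 0.5464  ⇒  fm × (0.19 − 1) = −0.4536  ⇒  fm = 0.560.

0.560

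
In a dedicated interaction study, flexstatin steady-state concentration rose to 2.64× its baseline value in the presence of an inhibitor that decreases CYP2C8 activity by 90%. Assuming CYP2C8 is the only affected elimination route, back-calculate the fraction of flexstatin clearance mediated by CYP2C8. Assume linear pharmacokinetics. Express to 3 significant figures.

CL'/CL = 1 / 2.64 = 0.3788
0.1·fm + (1 − fm) = 0.3788
fm = (0.3788 − 1) / (0.1 − 1) = 0.690

0.690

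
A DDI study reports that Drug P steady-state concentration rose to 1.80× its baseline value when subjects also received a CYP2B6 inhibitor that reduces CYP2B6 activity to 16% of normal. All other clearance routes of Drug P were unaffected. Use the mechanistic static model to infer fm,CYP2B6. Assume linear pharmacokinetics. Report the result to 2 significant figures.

0.53

Call the CYP2B6 fraction fm. After the interaction, CL_new/CL_old = fm × 0.16 + (1 − fm).
Steady-state concentration ratio = 1 / (new CL fraction), so new CL fraction = 1 / 1.80 = 0.5556.
fm × 0.16 + 1 − fm = 0.5556  ⇒  fm × (0.16 − 1) = −0.4444  ⇒  fm = 0.53.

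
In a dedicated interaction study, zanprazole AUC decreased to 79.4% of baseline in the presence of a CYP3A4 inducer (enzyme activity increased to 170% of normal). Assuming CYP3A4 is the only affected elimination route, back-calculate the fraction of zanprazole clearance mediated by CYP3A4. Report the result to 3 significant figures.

0.371

Let x = fm,CYP3A4. Because AUC ∝ 1/CL, relative clearance rose to 1/0.794 = 1.259.
Only the CYP3A4 route changed, so 1.259 = x·1.7 + (1 − x), giving x = 0.371.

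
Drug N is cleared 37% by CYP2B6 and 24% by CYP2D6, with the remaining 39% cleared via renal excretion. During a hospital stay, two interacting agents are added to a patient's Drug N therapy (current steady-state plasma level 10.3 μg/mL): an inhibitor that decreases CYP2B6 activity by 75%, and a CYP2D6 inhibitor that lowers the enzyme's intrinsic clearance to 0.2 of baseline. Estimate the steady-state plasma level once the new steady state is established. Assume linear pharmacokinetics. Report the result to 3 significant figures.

19.4 μg/mL

The CYP2B6 pathway (37% of clearance) is reduced to 0.25× activity: 0.37 × 0.25 = 0.0925.
The CYP2D6 pathway (24% of clearance) falls to 0.2× activity: 0.24 × 0.2 = 0.048.
The remaining 39% of clearance is unaffected.
Relative clearance = 0.0925 + 0.048 + 0.39 = 0.5305.
Steady-state plasma level ∝ 1/CL: new value = 10.3 / 0.5305 = 19.4 μg/mL.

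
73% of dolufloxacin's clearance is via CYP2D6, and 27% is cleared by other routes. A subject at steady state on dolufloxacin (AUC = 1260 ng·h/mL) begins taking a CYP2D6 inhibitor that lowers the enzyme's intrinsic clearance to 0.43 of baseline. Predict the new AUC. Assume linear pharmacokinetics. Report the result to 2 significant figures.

2.2 × 10³ ng·h/mL

The CYP2D6 pathway (73% of clearance) is reduced to 0.43× activity: 0.73 × 0.43 = 0.3139.
Non-CYP routes (27%) are unchanged.
New clearance relative to baseline: 0.3139 + 0.27 = 0.5839.
AUC ∝ 1/CL, so new value = 1260 / 0.5839 = 2.2 × 10³ ng·h/mL.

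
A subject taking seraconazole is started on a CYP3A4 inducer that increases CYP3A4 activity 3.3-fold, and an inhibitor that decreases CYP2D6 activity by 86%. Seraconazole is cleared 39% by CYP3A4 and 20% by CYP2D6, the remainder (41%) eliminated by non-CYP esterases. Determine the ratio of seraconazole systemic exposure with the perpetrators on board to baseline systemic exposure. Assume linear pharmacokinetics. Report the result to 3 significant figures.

0.580

The CYP3A4 pathway (39% of clearance) rises to 3.3× activity: 0.39 × 3.3 = 1.287.
The CYP2D6 pathway (20% of clearance) falls to 0.14× activity: 0.2 × 0.14 = 0.028.
Non-CYP routes (41%) are unchanged.
Relative clearance = 1.287 + 0.028 + 0.41 = 1.725.
Systemic exposure ∝ 1/CL: fold-change = 1 / 1.725 = 0.580.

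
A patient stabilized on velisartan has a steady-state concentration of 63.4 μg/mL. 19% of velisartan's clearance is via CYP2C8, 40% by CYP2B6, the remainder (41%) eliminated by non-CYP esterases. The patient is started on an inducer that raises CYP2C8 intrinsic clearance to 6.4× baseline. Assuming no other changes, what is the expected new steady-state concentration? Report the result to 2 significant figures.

The CYP2C8 pathway (19% of clearance) rises to 6.4× activity: 0.19 × 6.4 = 1.216.
CYP2B6 (40%) and the residual 41% are unaffected.
New clearance relative to baseline: 1.216 + 0.4 + 0.41 = 2.026.
With dosing unchanged, steady-state concentration scales as 1/CL: 63.4 / 2.026 = 31 μg/mL.

31 μg/mL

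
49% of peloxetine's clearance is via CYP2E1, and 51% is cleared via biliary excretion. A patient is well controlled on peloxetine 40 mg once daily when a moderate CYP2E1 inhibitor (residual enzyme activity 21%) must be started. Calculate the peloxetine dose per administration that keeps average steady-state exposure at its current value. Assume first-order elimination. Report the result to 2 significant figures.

25 mg

The CYP2E1 pathway (49% of clearance) is reduced to 0.21× activity: 0.49 × 0.21 = 0.1029.
Non-CYP routes (51%) are unchanged.
CL_new/CL_old = 0.1029 + 0.51 = 0.6129.
To maintain the same steady-state level, dose must scale with clearance: new dose = 40 × 0.6129 = 25 mg.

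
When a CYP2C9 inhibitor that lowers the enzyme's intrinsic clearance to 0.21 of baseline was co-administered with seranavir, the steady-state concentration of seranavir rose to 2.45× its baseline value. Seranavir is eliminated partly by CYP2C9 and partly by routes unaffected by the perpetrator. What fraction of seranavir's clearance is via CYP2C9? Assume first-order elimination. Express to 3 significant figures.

0.749

Write x for the fraction cleared via CYP2C9. The observed steady-state concentration change means clearance fell to 1/2.45 = 0.4082 of baseline.
Setting x·0.21 + (1 − x) = 0.4082 and solving: x = (0.4082 − 1)/(0.21 − 1) = 0.749.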